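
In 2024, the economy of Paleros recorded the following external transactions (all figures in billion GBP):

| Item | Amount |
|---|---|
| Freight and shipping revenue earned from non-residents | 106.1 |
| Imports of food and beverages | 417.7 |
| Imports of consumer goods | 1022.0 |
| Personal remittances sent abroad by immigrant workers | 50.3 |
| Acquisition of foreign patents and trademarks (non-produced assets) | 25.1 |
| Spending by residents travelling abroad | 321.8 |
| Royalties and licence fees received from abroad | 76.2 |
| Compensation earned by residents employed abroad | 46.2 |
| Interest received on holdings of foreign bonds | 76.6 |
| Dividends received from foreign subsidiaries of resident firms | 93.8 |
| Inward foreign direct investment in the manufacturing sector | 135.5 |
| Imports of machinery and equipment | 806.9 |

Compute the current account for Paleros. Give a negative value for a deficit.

-2219.8

Goods: -806.9 - 1022.0 - 417.7 = -2246.6
Services: 106.1 + 76.2 - 321.8 = -139.5
Primary income: 76.6 + 46.2 + 93.8 = 216.6
Secondary income: -50.3
Current account = (-2246.6) + (-139.5) + 216.6 + (-50.3) = -2219.8
(Excluded from the current account — capital account: acquisition of foreign patents and trademarks (non-produced assets) 25.1; financial account: inward foreign direct investment in the manufacturing sector 135.5.)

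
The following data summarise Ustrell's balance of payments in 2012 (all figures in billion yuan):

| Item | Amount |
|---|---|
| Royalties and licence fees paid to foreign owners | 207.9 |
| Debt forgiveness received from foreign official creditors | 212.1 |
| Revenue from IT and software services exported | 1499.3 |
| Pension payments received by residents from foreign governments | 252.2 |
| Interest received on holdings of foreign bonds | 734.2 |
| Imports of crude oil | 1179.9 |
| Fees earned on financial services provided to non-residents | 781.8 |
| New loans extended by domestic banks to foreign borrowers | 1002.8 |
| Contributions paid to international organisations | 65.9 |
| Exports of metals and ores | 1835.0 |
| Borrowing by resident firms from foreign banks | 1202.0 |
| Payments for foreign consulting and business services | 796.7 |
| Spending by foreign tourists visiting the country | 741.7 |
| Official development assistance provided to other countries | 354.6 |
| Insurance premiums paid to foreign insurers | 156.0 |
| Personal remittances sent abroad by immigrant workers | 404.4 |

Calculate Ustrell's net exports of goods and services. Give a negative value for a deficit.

2517.3

Goods: -1179.9 + 1835.0 = 655.1
Services: -156.0 + 781.8 + 1499.3 - 796.7 - 207.9 + 741.7 = 1862.2
Trade balance = 655.1 + 1862.2 = 2517.3
(Excluded from the trade balance — capital account: debt forgiveness received from foreign official creditors 212.1; secondary income: pension payments received by residents from foreign governments 252.2, contributions paid to international organisations 65.9, official development assistance provided to other countries 354.6, personal remittances sent abroad by immigrant workers 404.4; primary income: interest received on holdings of foreign bonds 734.2; financial account: new loans extended by domestic banks to foreign borrowers 1002.8, borrowing by resident firms from foreign banks 1202.0.)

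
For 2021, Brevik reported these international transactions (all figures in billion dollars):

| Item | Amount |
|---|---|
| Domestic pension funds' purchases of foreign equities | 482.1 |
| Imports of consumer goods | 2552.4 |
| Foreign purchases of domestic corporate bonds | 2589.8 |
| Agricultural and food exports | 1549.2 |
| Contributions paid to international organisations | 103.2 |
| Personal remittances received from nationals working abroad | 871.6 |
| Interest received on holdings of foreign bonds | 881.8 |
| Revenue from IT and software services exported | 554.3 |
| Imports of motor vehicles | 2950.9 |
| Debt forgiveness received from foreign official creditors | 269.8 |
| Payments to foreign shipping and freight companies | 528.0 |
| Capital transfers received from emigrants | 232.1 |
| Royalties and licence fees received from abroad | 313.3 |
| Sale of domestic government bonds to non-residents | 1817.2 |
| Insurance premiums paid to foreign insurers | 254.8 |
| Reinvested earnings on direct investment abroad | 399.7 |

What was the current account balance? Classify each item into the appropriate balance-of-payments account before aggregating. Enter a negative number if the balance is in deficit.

Goods: -2552.4 + 1549.2 - 2950.9 = -3954.1
Services: 313.3 + 554.3 - 528.0 - 254.8 = 84.8
Primary income: 399.7 + 881.8 = 1281.5
Secondary income: 871.6 - 103.2 = 768.4
Current account = (-3954.1) + 84.8 + 1281.5 + 768.4 = -1819.4
(Excluded from the current account — financial account: domestic pension funds' purchases of foreign equities 482.1, foreign purchases of domestic corporate bonds 2589.8, sale of domestic government bonds to non-residents 1817.2; capital account: debt forgiveness received from foreign official creditors 269.8, capital transfers received from emigrants 232.1.)

-1819.4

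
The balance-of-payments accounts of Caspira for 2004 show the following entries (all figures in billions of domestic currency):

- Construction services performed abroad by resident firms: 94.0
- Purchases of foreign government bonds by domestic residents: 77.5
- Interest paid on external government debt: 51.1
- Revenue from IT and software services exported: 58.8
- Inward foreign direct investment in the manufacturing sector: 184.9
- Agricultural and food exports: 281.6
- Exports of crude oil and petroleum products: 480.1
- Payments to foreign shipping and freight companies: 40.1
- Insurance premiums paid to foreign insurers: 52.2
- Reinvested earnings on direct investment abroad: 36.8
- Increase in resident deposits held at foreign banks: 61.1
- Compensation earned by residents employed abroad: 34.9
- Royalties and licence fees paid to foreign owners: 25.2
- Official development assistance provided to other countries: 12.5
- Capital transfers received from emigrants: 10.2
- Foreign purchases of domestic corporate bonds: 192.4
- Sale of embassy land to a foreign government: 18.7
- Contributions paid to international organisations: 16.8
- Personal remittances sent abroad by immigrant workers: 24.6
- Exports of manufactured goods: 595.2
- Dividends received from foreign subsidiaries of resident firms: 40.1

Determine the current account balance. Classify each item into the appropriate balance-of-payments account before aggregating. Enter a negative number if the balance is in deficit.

1399.0

Goods: 595.2 + 480.1 + 281.6 = 1356.9
Services: -52.2 + 94.0 + 58.8 - 40.1 - 25.2 = 35.3
Primary income: -51.1 + 36.8 + 40.1 + 34.9 = 60.7
Secondary income: -24.6 - 12.5 - 16.8 = -53.9
Current account = 1356.9 + 35.3 + 60.7 + (-53.9) = 1399.0
(Excluded from the current account — financial account: purchases of foreign government bonds by domestic residents 77.5, inward foreign direct investment in the manufacturing sector 184.9, increase in resident deposits held at foreign banks 61.1, foreign purchases of domestic corporate bonds 192.4; capital account: capital transfers received from emigrants 10.2, sale of embassy land to a foreign government 18.7.)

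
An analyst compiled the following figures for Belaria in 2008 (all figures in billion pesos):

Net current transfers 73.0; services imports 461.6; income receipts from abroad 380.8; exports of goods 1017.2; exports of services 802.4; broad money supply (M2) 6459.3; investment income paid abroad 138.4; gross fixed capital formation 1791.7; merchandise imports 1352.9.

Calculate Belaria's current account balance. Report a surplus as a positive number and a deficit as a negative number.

Goods balance = 1017.2 - 1352.9 = -335.7
Services balance = 802.4 - 461.6 = 340.8
Trade balance (goods + services) = -335.7 + 340.8 = 5.1
Net primary income = 380.8 - 138.4 = 242.4
Net secondary income = 73.0
Current account = 5.1 + 242.4 + 73.0 = 320.5

320.5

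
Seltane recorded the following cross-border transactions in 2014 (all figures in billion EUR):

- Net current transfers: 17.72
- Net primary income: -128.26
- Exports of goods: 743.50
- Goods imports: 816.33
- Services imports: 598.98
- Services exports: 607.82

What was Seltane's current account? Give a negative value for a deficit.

-174.53

Goods balance = 743.50 - 816.33 = -72.83
Services balance = 607.82 - 598.98 = 8.84
Trade balance (goods + services) = -72.83 + 8.84 = -63.99
Net primary income = -128.26
Net secondary income = 17.72
Current account = -63.99 + (-128.26) + 17.72 = -174.53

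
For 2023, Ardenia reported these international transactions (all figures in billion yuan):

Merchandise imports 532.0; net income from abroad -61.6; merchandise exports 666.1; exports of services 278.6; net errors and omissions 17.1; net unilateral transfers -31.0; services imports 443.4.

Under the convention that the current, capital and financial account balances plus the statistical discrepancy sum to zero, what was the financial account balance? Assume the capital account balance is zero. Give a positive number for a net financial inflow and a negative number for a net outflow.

106.2

Goods balance = 666.1 - 532.0 = 134.1
Services balance = 278.6 - 443.4 = -164.8
Trade balance (goods + services) = 134.1 + (-164.8) = -30.7
Net primary income = -61.6
Net secondary income = -31.0
Current account = -30.7 + (-61.6) + (-31.0) = -123.3
Financial account = -(-123.3 + 17.1) = 106.2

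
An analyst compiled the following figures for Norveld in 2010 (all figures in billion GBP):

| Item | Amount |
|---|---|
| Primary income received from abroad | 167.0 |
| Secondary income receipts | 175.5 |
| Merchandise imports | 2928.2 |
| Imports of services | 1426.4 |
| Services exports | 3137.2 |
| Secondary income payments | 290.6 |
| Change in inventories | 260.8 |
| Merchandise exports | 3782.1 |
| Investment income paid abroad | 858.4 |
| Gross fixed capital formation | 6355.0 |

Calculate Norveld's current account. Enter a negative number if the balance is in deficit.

1758.2

Goods balance = 3782.1 - 2928.2 = 853.9
Services balance = 3137.2 - 1426.4 = 1710.8
Trade balance (goods + services) = 853.9 + 1710.8 = 2564.7
Net primary income = 167.0 - 858.4 = -691.4
Net secondary income = 175.5 - 290.6 = -115.1
Current account = 2564.7 + (-691.4) + (-115.1) = 1758.2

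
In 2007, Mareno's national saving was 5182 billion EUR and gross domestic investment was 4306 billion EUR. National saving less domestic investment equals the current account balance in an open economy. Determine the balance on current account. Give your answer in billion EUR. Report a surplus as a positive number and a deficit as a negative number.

876

CA = S - I = 5182 - 4306 = 876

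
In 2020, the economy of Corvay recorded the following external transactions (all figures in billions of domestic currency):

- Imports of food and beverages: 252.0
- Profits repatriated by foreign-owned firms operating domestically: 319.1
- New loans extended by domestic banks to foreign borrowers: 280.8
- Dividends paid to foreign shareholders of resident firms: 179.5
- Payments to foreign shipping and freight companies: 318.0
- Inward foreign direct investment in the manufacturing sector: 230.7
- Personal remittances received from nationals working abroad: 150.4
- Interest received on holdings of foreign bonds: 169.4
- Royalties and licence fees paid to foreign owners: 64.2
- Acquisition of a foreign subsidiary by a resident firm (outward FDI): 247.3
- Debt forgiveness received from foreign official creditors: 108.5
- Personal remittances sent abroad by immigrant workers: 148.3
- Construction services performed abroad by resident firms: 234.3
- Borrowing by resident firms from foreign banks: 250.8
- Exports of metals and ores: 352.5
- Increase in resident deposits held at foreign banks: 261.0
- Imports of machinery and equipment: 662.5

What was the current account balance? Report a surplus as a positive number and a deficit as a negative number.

-1037.0

Goods: 352.5 - 252.0 - 662.5 = -562.0
Services: 234.3 - 64.2 - 318.0 = -147.9
Primary income: -319.1 - 179.5 + 169.4 = -329.2
Secondary income: 150.4 - 148.3 = 2.1
Current account = (-562.0) + (-147.9) + (-329.2) + 2.1 = -1037.0
(Excluded from the current account — financial account: new loans extended by domestic banks to foreign borrowers 280.8, inward foreign direct investment in the manufacturing sector 230.7, acquisition of a foreign subsidiary by a resident firm (outward FDI) 247.3, borrowing by resident firms from foreign banks 250.8, increase in resident deposits held at foreign banks 261.0; capital account: debt forgiveness received from foreign official creditors 108.5.)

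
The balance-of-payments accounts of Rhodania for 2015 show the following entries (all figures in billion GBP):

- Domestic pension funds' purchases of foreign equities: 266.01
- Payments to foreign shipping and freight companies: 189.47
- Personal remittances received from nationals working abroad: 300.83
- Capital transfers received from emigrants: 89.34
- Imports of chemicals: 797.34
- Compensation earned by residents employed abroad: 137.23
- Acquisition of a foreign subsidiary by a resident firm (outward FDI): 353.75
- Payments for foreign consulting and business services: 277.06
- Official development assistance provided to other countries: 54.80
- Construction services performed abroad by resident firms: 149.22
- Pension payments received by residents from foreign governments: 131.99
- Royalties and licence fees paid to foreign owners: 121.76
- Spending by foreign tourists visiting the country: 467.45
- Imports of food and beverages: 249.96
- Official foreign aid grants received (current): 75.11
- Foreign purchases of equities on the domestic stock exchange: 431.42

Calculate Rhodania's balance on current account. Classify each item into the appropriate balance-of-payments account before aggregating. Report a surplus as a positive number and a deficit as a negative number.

-428.56

Goods: -249.96 - 797.34 = -1047.30
Services: -121.76 - 277.06 + 149.22 - 189.47 + 467.45 = 28.38
Primary income: 137.23
Secondary income: -54.80 + 131.99 + 300.83 + 75.11 = 453.13
Current account = (-1047.30) + 28.38 + 137.23 + 453.13 = -428.56
(Excluded from the current account — financial account: domestic pension funds' purchases of foreign equities 266.01, acquisition of a foreign subsidiary by a resident firm (outward FDI) 353.75, foreign purchases of equities on the domestic stock exchange 431.42; capital account: capital transfers received from emigrants 89.34.)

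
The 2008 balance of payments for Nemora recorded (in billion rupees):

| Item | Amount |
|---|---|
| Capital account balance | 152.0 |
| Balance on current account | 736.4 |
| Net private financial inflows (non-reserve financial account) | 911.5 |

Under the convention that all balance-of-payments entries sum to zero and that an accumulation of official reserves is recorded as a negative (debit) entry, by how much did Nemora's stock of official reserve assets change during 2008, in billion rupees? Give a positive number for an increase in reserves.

1799.9

Official reserve transactions balance = -(736.4 + 152.0 + 911.5) = -1799.9
An accumulation of reserves is recorded as a debit (negative entry), so the change in the stock of reserves is the negative of that balance.
Change in official reserves = -(-1799.9) = 1799.9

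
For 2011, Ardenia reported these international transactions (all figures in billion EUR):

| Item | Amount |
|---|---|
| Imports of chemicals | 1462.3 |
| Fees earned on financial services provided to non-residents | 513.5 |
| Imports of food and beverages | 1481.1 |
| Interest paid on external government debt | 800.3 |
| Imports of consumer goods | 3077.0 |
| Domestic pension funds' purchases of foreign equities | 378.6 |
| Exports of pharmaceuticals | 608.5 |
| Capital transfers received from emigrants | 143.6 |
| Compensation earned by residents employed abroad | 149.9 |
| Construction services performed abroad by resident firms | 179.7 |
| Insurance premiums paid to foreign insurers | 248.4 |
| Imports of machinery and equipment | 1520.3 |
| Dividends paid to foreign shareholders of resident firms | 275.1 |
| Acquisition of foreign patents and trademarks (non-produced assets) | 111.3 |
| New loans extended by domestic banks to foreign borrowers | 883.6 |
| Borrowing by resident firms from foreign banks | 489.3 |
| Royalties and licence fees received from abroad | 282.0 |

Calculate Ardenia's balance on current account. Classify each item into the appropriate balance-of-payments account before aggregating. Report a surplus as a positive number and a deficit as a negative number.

Goods: -3077.0 + 608.5 - 1481.1 - 1462.3 - 1520.3 = -6932.2
Services: -248.4 + 513.5 + 179.7 + 282.0 = 726.8
Primary income: 149.9 - 800.3 - 275.1 = -925.5
Current account = (-6932.2) + 726.8 + (-925.5) = -7130.9
(Excluded from the current account — financial account: domestic pension funds' purchases of foreign equities 378.6, new loans extended by domestic banks to foreign borrowers 883.6, borrowing by resident firms from foreign banks 489.3; capital account: capital transfers received from emigrants 143.6, acquisition of foreign patents and trademarks (non-produced assets) 111.3.)

-7130.9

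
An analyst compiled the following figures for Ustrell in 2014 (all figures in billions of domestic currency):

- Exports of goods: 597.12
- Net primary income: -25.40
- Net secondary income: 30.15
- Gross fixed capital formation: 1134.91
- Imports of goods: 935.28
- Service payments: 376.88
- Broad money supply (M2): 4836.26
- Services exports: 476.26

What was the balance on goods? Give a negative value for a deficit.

-338.16

Goods balance = 597.12 - 935.28 = -338.16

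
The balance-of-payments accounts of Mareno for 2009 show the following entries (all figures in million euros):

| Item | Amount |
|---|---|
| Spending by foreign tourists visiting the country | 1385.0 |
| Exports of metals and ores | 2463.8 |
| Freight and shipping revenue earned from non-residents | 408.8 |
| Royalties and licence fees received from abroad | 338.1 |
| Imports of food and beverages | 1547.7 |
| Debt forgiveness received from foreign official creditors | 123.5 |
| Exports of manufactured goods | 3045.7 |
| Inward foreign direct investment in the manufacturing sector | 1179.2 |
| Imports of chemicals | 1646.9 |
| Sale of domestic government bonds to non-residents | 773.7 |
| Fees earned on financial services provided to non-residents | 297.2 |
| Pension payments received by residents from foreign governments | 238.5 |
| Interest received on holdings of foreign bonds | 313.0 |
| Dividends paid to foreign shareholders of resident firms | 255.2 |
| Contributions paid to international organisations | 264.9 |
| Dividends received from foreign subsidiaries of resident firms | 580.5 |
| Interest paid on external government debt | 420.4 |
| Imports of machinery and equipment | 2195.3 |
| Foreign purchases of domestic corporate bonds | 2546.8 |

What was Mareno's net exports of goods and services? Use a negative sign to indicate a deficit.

2548.7

Goods: -2195.3 + 3045.7 - 1646.9 - 1547.7 + 2463.8 = 119.6
Services: 408.8 + 297.2 + 1385.0 + 338.1 = 2429.1
Trade balance = 119.6 + 2429.1 = 2548.7
(Excluded from the trade balance — capital account: debt forgiveness received from foreign official creditors 123.5; financial account: inward foreign direct investment in the manufacturing sector 1179.2, sale of domestic government bonds to non-residents 773.7, foreign purchases of domestic corporate bonds 2546.8; secondary income: pension payments received by residents from foreign governments 238.5, contributions paid to international organisations 264.9; primary income: interest received on holdings of foreign bonds 313.0, dividends paid to foreign shareholders of resident firms 255.2, dividends received from foreign subsidiaries of resident firms 580.5, interest paid on external government debt 420.4.)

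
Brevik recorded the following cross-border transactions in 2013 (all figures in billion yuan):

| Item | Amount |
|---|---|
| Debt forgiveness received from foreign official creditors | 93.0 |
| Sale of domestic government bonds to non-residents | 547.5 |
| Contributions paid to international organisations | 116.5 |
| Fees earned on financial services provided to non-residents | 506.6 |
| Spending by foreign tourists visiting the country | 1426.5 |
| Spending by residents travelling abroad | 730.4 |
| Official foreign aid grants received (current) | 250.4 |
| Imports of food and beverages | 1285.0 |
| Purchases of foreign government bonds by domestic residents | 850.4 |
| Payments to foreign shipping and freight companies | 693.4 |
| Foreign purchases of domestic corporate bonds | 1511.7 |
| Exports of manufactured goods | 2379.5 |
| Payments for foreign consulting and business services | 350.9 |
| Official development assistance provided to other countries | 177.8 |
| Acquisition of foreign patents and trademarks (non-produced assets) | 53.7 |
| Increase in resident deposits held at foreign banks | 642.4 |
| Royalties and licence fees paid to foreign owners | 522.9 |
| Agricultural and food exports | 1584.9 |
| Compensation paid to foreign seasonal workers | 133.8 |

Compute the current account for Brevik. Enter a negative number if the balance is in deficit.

Goods: 2379.5 - 1285.0 + 1584.9 = 2679.4
Services: -350.9 - 693.4 + 1426.5 - 730.4 + 506.6 - 522.9 = -364.5
Primary income: -133.8
Secondary income: -177.8 - 116.5 + 250.4 = -43.9
Current account = 2679.4 + (-364.5) + (-133.8) + (-43.9) = 2137.2
(Excluded from the current account — capital account: debt forgiveness received from foreign official creditors 93.0, acquisition of foreign patents and trademarks (non-produced assets) 53.7; financial account: sale of domestic government bonds to non-residents 547.5, purchases of foreign government bonds by domestic residents 850.4, foreign purchases of domestic corporate bonds 1511.7, increase in resident deposits held at foreign banks 642.4.)

2137.2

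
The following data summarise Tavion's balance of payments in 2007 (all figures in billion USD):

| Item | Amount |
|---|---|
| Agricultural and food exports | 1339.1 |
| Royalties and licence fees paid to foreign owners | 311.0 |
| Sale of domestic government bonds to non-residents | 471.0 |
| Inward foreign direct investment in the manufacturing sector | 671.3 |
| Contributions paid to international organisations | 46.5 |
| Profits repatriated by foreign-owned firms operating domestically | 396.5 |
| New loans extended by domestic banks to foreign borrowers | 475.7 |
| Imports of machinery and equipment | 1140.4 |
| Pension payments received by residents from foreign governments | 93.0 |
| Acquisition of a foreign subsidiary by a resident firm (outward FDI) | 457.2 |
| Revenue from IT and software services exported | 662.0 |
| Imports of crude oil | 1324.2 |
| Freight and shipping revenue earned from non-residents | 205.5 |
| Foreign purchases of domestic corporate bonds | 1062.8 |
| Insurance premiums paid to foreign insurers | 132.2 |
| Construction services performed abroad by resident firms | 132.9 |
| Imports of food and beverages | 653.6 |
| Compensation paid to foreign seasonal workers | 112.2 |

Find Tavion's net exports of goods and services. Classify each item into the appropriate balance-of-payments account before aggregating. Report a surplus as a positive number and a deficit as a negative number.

Goods: 1339.1 - 1140.4 - 1324.2 - 653.6 = -1779.1
Services: -132.2 + 662.0 - 311.0 + 132.9 + 205.5 = 557.2
Trade balance = -1779.1 + 557.2 = -1221.9
(Excluded from the trade balance — financial account: sale of domestic government bonds to non-residents 471.0, inward foreign direct investment in the manufacturing sector 671.3, new loans extended by domestic banks to foreign borrowers 475.7, acquisition of a foreign subsidiary by a resident firm (outward FDI) 457.2, foreign purchases of domestic corporate bonds 1062.8; secondary income: contributions paid to international organisations 46.5, pension payments received by residents from foreign governments 93.0; primary income: profits repatriated by foreign-owned firms operating domestically 396.5, compensation paid to foreign seasonal workers 112.2.)

-1221.9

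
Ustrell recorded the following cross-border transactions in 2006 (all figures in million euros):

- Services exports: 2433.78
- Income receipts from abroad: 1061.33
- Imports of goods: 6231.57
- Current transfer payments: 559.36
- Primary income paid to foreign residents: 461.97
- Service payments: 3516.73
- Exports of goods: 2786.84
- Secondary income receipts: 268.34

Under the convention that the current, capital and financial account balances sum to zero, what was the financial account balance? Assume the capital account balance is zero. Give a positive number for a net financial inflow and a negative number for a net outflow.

4219.34

Goods balance = 2786.84 - 6231.57 = -3444.73
Services balance = 2433.78 - 3516.73 = -1082.95
Trade balance (goods + services) = -3444.73 + (-1082.95) = -4527.68
Net primary income = 1061.33 - 461.97 = 599.36
Net secondary income = 268.34 - 559.36 = -291.02
Current account = -4527.68 + 599.36 + (-291.02) = -4219.34
Financial account = -(-4219.34) = 4219.34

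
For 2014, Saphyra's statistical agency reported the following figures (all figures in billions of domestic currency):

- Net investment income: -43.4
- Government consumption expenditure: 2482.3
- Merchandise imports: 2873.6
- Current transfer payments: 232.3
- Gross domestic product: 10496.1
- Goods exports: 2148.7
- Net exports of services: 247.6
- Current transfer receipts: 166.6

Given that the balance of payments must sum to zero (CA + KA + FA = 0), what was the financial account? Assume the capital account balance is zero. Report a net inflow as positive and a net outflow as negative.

Goods balance = 2148.7 - 2873.6 = -724.9
Services balance = 247.6
Trade balance (goods + services) = -724.9 + 247.6 = -477.3
Net primary income = -43.4
Net secondary income = 166.6 - 232.3 = -65.7
Current account = -477.3 + (-43.4) + (-65.7) = -586.4
Financial account = -(-586.4) = 586.4

586.4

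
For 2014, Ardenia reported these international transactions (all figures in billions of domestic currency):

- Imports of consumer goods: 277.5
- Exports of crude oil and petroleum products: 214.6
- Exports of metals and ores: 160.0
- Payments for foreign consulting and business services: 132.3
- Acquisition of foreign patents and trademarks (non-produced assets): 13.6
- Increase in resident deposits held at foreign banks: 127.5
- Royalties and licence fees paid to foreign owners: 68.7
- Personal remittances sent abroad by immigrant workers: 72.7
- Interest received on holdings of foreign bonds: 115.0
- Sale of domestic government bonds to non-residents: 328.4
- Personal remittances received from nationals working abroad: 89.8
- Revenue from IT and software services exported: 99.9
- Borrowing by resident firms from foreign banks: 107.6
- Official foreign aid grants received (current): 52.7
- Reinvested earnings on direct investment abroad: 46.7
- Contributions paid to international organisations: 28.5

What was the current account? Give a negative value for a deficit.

199.0

Goods: -277.5 + 214.6 + 160.0 = 97.1
Services: 99.9 - 132.3 - 68.7 = -101.1
Primary income: 115.0 + 46.7 = 161.7
Secondary income: -28.5 + 89.8 + 52.7 - 72.7 = 41.3
Current account = 97.1 + (-101.1) + 161.7 + 41.3 = 199.0
(Excluded from the current account — capital account: acquisition of foreign patents and trademarks (non-produced assets) 13.6; financial account: increase in resident deposits held at foreign banks 127.5, sale of domestic government bonds to non-residents 328.4, borrowing by resident firms from foreign banks 107.6.)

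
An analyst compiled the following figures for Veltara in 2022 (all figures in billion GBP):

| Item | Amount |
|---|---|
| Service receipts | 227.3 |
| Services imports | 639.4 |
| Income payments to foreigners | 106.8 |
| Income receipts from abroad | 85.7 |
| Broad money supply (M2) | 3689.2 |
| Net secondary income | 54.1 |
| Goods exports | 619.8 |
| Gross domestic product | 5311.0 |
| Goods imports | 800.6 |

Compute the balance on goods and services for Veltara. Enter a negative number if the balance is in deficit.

-592.9

Goods balance = 619.8 - 800.6 = -180.8
Services balance = 227.3 - 639.4 = -412.1
Trade balance (goods + services) = -180.8 + (-412.1) = -592.9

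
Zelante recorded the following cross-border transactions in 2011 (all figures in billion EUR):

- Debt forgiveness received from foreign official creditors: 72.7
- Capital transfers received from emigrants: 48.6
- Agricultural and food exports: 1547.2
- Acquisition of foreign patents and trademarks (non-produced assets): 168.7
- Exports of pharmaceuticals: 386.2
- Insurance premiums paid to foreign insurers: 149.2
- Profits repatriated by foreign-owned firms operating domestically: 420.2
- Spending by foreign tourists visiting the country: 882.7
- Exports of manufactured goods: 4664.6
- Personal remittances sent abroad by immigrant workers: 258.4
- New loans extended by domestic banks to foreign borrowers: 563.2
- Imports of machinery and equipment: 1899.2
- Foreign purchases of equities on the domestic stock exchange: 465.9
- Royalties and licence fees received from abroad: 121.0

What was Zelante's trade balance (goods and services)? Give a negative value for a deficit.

Goods: 386.2 - 1899.2 + 1547.2 + 4664.6 = 4698.8
Services: 121.0 + 882.7 - 149.2 = 854.5
Trade balance = 4698.8 + 854.5 = 5553.3
(Excluded from the trade balance — capital account: debt forgiveness received from foreign official creditors 72.7, capital transfers received from emigrants 48.6, acquisition of foreign patents and trademarks (non-produced assets) 168.7; primary income: profits repatriated by foreign-owned firms operating domestically 420.2; secondary income: personal remittances sent abroad by immigrant workers 258.4; financial account: new loans extended by domestic banks to foreign borrowers 563.2, foreign purchases of equities on the domestic stock exchange 465.9.)

5553.3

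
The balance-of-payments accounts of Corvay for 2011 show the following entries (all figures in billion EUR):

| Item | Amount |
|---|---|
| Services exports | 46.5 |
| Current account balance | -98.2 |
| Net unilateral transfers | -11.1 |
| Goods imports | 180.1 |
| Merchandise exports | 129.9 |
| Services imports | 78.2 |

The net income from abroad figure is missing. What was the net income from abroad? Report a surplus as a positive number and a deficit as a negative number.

-5.2

Current account = goods balance + services balance + net primary income + net secondary income
Sum of the known components = -93.0
Net income from abroad = CA - (known components) = -98.2 - (-93.0) = -5.2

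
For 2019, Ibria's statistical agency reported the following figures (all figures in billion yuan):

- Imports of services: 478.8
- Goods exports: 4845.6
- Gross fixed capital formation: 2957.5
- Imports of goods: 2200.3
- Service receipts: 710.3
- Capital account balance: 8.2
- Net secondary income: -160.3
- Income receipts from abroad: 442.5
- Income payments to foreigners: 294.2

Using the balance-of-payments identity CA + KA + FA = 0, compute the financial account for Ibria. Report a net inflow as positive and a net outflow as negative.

Goods balance = 4845.6 - 2200.3 = 2645.3
Services balance = 710.3 - 478.8 = 231.5
Trade balance (goods + services) = 2645.3 + 231.5 = 2876.8
Net primary income = 442.5 - 294.2 = 148.3
Net secondary income = -160.3
Current account = 2876.8 + 148.3 + (-160.3) = 2864.8
Financial account = -(2864.8 + 8.2) = -2873.0

-2873.0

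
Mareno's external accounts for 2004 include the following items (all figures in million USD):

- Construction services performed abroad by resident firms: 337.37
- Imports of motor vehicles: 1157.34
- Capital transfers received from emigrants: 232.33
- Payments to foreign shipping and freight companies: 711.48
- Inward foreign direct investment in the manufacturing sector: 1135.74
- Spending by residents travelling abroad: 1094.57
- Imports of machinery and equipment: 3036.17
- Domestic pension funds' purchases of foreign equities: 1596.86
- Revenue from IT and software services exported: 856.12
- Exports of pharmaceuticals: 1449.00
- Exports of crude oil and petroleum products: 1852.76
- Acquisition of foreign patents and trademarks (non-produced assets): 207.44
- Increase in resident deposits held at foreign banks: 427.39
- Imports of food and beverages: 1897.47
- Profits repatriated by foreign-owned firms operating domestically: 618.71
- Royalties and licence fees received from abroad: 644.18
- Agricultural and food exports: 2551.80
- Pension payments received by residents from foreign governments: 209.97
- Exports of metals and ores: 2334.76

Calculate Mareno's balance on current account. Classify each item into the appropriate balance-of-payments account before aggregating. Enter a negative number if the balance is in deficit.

1720.22

Goods: 1852.76 + 2334.76 - 1157.34 - 1897.47 - 3036.17 + 2551.80 + 1449.00 = 2097.34
Services: -1094.57 - 711.48 + 644.18 + 337.37 + 856.12 = 31.62
Primary income: -618.71
Secondary income: 209.97
Current account = 2097.34 + 31.62 + (-618.71) + 209.97 = 1720.22
(Excluded from the current account — capital account: capital transfers received from emigrants 232.33, acquisition of foreign patents and trademarks (non-produced assets) 207.44; financial account: inward foreign direct investment in the manufacturing sector 1135.74, domestic pension funds' purchases of foreign equities 1596.86, increase in resident deposits held at foreign banks 427.39.)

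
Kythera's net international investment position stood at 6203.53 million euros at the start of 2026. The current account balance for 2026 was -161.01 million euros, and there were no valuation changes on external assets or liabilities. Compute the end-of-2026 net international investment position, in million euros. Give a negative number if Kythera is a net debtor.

With no valuation effects, change in NIIP = current account = -161.01
End-of-year NIIP = 6203.53 + (-161.01) = 6042.52

6042.52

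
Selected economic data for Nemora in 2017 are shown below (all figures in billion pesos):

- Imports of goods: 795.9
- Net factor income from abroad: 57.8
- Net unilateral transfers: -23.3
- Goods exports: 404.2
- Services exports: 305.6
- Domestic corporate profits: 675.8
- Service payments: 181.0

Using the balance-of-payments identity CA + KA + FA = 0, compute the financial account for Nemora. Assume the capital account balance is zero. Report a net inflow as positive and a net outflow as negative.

Goods balance = 404.2 - 795.9 = -391.7
Services balance = 305.6 - 181.0 = 124.6
Trade balance (goods + services) = -391.7 + 124.6 = -267.1
Net primary income = 57.8
Net secondary income = -23.3
Current account = -267.1 + 57.8 + (-23.3) = -232.6
Financial account = -(-232.6) = 232.6

232.6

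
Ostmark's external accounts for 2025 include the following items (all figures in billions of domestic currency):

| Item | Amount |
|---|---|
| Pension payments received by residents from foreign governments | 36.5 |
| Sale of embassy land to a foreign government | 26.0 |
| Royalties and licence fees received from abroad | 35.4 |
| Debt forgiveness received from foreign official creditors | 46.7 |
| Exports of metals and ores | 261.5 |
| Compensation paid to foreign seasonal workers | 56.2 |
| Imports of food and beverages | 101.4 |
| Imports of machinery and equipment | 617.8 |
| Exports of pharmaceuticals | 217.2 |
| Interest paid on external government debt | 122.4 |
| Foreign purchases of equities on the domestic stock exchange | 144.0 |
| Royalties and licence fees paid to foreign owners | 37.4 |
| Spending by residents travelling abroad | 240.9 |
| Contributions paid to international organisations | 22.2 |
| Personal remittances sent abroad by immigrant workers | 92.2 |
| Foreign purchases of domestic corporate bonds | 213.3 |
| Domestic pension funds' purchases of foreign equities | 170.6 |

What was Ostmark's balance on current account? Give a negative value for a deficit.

-739.9

Goods: 217.2 - 617.8 - 101.4 + 261.5 = -240.5
Services: 35.4 - 37.4 - 240.9 = -242.9
Primary income: -56.2 - 122.4 = -178.6
Secondary income: -92.2 - 22.2 + 36.5 = -77.9
Current account = (-240.5) + (-242.9) + (-178.6) + (-77.9) = -739.9
(Excluded from the current account — capital account: sale of embassy land to a foreign government 26.0, debt forgiveness received from foreign official creditors 46.7; financial account: foreign purchases of equities on the domestic stock exchange 144.0, foreign purchases of domestic corporate bonds 213.3, domestic pension funds' purchases of foreign equities 170.6.)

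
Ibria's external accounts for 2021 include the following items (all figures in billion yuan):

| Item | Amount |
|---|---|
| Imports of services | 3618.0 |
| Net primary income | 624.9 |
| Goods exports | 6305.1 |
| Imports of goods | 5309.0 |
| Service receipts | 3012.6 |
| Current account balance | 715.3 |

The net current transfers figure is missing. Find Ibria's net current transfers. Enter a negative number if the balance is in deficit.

-300.3

Current account = goods balance + services balance + net primary income + net secondary income
Sum of the known components = 1015.6
Net current transfers = CA - (known components) = 715.3 - 1015.6 = -300.3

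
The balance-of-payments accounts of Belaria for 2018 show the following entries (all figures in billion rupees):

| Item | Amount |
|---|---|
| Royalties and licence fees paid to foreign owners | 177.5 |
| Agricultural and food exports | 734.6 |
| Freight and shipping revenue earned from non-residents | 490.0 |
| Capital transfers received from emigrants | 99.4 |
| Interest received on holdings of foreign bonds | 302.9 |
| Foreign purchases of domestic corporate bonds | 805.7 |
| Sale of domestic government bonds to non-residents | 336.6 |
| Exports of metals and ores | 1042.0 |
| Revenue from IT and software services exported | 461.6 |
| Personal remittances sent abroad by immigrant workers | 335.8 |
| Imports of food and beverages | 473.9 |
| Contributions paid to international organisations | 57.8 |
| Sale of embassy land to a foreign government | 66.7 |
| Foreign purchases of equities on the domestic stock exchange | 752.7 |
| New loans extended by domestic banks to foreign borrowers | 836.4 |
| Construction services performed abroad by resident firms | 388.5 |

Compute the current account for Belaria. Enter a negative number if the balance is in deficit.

2374.6

Goods: 1042.0 + 734.6 - 473.9 = 1302.7
Services: 461.6 - 177.5 + 490.0 + 388.5 = 1162.6
Primary income: 302.9
Secondary income: -335.8 - 57.8 = -393.6
Current account = 1302.7 + 1162.6 + 302.9 + (-393.6) = 2374.6
(Excluded from the current account — capital account: capital transfers received from emigrants 99.4, sale of embassy land to a foreign government 66.7; financial account: foreign purchases of domestic corporate bonds 805.7, sale of domestic government bonds to non-residents 336.6, foreign purchases of equities on the domestic stock exchange 752.7, new loans extended by domestic banks to foreign borrowers 836.4.)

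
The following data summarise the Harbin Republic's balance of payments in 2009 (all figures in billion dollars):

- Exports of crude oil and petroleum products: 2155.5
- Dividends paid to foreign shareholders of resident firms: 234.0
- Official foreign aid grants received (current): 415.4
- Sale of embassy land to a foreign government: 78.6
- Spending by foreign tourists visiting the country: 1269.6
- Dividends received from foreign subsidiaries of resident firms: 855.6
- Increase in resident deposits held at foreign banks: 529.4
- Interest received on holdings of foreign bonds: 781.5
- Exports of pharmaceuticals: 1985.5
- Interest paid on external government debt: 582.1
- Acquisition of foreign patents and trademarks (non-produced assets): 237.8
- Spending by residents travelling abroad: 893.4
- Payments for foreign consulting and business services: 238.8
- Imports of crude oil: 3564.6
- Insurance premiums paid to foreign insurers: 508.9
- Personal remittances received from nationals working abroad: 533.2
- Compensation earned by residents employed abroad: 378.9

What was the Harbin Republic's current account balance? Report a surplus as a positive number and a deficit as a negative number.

2353.4

Goods: 1985.5 + 2155.5 - 3564.6 = 576.4
Services: -238.8 + 1269.6 - 893.4 - 508.9 = -371.5
Primary income: 378.9 - 582.1 + 781.5 - 234.0 + 855.6 = 1199.9
Secondary income: 533.2 + 415.4 = 948.6
Current account = 576.4 + (-371.5) + 1199.9 + 948.6 = 2353.4
(Excluded from the current account — capital account: sale of embassy land to a foreign government 78.6, acquisition of foreign patents and trademarks (non-produced assets) 237.8; financial account: increase in resident deposits held at foreign banks 529.4.)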